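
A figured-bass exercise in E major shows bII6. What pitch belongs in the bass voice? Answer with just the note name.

A

bII in E major has root F; the chord is F-A-C.
The figure 6 means first inversion — the third is in the bass.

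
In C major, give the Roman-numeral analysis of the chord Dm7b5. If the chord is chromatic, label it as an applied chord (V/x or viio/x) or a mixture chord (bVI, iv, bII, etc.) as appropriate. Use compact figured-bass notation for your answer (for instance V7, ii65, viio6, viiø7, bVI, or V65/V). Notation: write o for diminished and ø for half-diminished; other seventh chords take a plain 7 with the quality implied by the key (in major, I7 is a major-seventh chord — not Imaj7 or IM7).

The pitches D-F-Ab-C form a half-diminished seventh chord rooted on D.
D is the second degree of C major. This is the half-diminished supertonic seventh, borrowed from the parallel minor.

iiø7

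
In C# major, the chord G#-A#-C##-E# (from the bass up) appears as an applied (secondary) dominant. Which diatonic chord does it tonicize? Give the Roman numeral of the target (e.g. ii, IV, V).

The chord is a dominant seventh chord on A#.
A dominant resolves down a perfect fifth: A# → D#. In C# major, D# is scale degree 2, i.e. ii.

ii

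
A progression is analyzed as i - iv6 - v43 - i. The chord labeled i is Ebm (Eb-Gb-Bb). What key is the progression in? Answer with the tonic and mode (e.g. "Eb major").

The anchor chord is a minor triad on Eb, labeled i.
If Eb is scale degree 1 and the mode makes that degree carry a minor triad, the tonic is Eb and the mode is minor.

Eb minor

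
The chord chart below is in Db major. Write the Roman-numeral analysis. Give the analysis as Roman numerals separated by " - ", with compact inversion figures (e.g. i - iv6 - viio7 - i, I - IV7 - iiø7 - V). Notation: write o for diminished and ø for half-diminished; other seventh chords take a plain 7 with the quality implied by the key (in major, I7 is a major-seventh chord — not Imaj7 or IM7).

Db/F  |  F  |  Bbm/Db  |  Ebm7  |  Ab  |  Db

Db/F has root Db, degree 1 in Db major, so I6.
F: a major triad on F, the applied dominant of vi → V/vi.
Bbm/Db: root Bb is the submediant; minor triad there is vi6.
Ebm7: root Eb is the supertonic; minor seventh chord there is ii7.
Ab has root Ab, degree 5 in Db major, so V.
Db: root Db is the tonic; major triad there is I.

I6 - V/vi - vi6 - ii7 - V - I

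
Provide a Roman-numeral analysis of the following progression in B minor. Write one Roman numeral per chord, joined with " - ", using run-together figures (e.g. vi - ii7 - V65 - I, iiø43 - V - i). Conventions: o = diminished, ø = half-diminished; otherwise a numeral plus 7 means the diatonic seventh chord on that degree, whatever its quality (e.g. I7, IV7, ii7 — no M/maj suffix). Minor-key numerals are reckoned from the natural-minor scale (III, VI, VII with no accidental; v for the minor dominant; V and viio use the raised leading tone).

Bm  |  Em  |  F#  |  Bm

Bm: minor triad on B = scale degree 1 → i.
Em: root E is the subdominant; minor triad there is iv.
F#: major triad on F# = scale degree 5 → V.
Bm has root B, degree 1 in B minor, so i.

i - iv - V - i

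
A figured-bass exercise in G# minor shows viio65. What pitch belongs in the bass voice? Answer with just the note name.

viio in G# minor has root F##; the chord is F##-A#-C#-E.
The figure 65 means first inversion — the third is in the bass.

A#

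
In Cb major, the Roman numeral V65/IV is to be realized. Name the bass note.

The applied chord V65/IV is rooted on Cb: Cb-Eb-Gb-Bbb.
The figure 65 means first inversion — the third is in the bass.

Eb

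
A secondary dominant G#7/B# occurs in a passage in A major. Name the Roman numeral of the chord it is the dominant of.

iii

The chord is a dominant seventh chord on G#.
A dominant resolves down a perfect fifth: G# → C#. In A major, C# is scale degree 3, i.e. iii.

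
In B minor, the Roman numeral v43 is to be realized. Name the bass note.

v in B minor has root F#; the chord is F#-A-C#-E.
The figure 43 means second inversion — the fifth is in the bass.

C#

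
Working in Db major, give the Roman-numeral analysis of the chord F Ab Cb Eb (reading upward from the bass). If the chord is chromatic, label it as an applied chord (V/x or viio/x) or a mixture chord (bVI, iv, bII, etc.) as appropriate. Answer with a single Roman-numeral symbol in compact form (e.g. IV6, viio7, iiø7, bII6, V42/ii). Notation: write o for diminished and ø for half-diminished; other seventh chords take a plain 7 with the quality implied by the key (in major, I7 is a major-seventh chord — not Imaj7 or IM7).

viiø7/IV

Stacked in thirds the chord is F-Ab-Cb-Eb: a half-diminished seventh chord on F.
F sits a half step below Gb (IV in Db major); a diminished chord there is the applied leading-tone chord of IV.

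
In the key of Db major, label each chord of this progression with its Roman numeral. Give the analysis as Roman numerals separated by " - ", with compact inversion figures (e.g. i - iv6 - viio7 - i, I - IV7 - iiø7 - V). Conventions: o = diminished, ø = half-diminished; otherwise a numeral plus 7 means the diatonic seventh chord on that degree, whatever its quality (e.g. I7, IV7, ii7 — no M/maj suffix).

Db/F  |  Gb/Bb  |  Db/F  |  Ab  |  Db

I6 - IV6 - I6 - V - I

Db/F has root Db, degree 1 in Db major, so I6.
Gb/Bb has root Gb, degree 4 in Db major, so IV6.
Db/F: major triad on Db = scale degree 1 → I6.
Ab: root Ab is the dominant; major triad there is V.
Db: root Db is the tonic; major triad there is I.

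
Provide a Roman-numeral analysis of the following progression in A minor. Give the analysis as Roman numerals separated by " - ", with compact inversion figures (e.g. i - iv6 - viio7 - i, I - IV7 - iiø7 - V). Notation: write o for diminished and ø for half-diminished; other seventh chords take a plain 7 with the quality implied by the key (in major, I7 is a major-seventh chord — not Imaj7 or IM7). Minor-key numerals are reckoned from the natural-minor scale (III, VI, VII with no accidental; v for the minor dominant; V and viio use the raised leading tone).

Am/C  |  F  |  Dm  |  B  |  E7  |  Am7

i6 - VI - iv - V/V - V7 - i7

Am/C: root A is the tonic; minor triad there is i6.
F has root F, degree 6 in A minor, so VI.
Dm: minor triad on D = scale degree 4 → iv.
B: a major triad on B, the applied dominant of V → V/V.
E7: dominant seventh chord on E = scale degree 5 → V7.
Am7: root A is the tonic; minor seventh chord there is i7.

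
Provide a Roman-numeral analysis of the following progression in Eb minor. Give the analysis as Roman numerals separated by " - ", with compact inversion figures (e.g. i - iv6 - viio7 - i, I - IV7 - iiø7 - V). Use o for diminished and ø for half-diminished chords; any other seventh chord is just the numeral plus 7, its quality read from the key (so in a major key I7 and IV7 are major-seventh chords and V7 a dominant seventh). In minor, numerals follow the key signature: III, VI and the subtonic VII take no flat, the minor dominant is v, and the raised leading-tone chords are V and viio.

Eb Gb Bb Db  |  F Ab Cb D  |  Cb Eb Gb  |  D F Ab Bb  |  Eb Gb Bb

i7 - viio65 - VI - V65 - i

Eb-Gb-Bb-Db: root Eb is the tonic; minor seventh chord there is i7.
F-Ab-Cb-D has root D, degree 7 in Eb minor, so viio65.
Cb-Eb-Gb: root Cb is the submediant; major triad there is VI.
D-F-Ab-Bb: dominant seventh chord on Bb = scale degree 5 → V65.
Eb-Gb-Bb has root Eb, degree 1 in Eb minor, so i.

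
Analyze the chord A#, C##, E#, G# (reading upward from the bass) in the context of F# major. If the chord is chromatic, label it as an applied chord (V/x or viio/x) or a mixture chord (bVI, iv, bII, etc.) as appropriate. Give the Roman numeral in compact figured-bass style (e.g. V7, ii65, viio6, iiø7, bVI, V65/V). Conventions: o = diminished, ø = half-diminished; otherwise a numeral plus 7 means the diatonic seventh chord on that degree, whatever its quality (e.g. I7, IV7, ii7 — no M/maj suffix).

Stacked in thirds the chord is A#-C##-E#-G#: a dominant seventh chord on A#.
A# is not a diatonic chord root with this quality in F# major, but it lies a perfect fifth above D# (vi), so the chord functions as an applied dominant of vi.

V7/vi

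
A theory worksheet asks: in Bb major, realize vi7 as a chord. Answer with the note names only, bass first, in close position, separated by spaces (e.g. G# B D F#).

The numeral's case and figure indicate a minor seventh chord. In Bb major its root, the sixth degree, is G.
Stacking thirds from G gives G-Bb-D-F.

G Bb D F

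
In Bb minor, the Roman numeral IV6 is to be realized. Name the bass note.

G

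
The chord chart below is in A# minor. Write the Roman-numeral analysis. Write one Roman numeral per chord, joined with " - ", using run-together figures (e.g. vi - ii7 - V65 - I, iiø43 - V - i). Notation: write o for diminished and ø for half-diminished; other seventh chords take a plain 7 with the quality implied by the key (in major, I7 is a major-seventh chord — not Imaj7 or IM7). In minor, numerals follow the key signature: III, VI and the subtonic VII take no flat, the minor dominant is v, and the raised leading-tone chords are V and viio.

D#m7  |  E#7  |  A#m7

D#m7: minor seventh chord on D# = scale degree 4 → iv7.
E#7 has root E#, degree 5 in A# minor, so V7.
A#m7 has root A#, degree 1 in A# minor, so i7.

iv7 - V7 - i7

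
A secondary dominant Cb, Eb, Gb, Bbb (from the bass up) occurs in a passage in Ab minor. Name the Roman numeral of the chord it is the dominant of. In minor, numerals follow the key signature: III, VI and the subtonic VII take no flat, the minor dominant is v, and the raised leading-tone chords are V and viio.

The chord is a dominant seventh chord on Cb.
A dominant resolves down a perfect fifth: Cb → Fb. In Ab minor, Fb is scale degree 6, i.e. VI.

VI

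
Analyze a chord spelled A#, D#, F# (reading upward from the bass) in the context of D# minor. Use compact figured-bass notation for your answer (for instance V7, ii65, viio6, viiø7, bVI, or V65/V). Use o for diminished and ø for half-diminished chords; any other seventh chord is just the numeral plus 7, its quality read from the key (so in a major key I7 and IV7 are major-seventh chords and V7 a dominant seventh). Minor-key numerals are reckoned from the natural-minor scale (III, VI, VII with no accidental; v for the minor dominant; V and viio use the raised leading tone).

Stacked in thirds the chord is D#-F#-A#: a minor triad on D#.
D# is scale degree 1 in D# minor, and a minor triad on that degree is written i.
With A# in the bass the chord is in second inversion, so the figured bass is 64.

i64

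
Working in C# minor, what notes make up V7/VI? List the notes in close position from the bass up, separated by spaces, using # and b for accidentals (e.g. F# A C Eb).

V7/VI is a secondary dominant — the dominant seventh of VI. VI in C# minor is A, so the applied chord's root is E, a perfect fifth above.
Building a dominant seventh chord on E gives E-G#-B-D.

E G# B D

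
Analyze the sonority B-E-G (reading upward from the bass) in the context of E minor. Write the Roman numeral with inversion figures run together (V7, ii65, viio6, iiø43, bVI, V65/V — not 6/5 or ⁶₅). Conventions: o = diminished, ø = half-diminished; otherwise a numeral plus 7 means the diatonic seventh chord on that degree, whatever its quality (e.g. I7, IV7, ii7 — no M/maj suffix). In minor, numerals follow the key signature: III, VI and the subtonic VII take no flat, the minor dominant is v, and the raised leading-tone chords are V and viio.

i64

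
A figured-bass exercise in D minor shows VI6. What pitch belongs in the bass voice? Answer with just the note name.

VI in D minor has root Bb; the chord is Bb-D-F.
The figure 6 means first inversion — the third is in the bass.

D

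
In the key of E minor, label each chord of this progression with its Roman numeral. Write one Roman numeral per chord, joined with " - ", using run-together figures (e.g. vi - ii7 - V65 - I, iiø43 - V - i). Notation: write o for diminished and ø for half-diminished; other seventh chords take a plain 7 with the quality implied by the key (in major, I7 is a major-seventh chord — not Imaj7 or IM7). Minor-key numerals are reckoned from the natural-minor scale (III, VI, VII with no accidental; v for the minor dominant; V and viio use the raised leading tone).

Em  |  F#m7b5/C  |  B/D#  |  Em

Em: root E is the tonic; minor triad there is i.
F#m7b5/C: root F# is the supertonic; half-diminished seventh chord there is iiø43.
B/D# has root B, degree 5 in E minor, so V6.
Em has root E, degree 1 in E minor, so i.

i - iiø43 - V6 - i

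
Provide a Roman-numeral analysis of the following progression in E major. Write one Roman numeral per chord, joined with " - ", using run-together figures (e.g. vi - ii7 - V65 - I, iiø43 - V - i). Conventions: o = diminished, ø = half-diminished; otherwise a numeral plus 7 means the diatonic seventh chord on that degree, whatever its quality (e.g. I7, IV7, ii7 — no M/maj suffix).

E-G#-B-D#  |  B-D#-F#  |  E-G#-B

I7 - V - I

E-G#-B-D#: major seventh chord on E = scale degree 1 → I7.
B-D#-F#: major triad on B = scale degree 5 → V.
E-G#-B: root E is the tonic; major triad there is I.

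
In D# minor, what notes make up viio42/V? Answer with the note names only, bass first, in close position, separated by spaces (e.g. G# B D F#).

F# G## B# D#

The slash marks an applied leading-tone chord: viio of V. In D# minor, V is A#, so the leading tone to it is G##, a half step below.
Building a fully diminished seventh chord on G## gives G##-B#-D#-F#.
The figured bass 42 indicates third inversion, placing the seventh (F#) in the bass: F#-G##-B#-D#.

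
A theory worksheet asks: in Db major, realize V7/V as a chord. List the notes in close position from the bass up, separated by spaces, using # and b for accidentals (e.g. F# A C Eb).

Eb G Bb Db

The slash means an applied dominant: we want the dominant of V. In Db major, V is Ab major, and its dominant is built on Eb.
Building a dominant seventh chord on Eb gives Eb-G-Bb-Db.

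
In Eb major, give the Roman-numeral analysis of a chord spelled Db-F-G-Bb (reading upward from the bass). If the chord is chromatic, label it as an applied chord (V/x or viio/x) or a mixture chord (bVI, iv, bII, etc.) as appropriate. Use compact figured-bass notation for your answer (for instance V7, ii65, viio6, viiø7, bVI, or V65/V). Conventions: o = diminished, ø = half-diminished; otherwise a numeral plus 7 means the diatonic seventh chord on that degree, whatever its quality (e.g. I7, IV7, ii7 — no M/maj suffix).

viiø43/IV

The pitches G-Bb-Db-F form a half-diminished seventh chord rooted on G.
G sits a half step below Ab (IV in Eb major); a diminished chord there is the applied leading-tone chord of IV.
With Db in the bass the chord is in second inversion, so the figured bass is 43.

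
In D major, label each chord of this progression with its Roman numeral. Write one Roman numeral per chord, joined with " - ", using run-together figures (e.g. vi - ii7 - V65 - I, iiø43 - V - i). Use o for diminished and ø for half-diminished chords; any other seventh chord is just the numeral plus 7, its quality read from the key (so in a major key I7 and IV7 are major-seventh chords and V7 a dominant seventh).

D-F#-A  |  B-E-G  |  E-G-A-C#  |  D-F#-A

I - ii64 - V43 - I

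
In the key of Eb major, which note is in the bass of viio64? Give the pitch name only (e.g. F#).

viio in Eb major has root D; the chord is D-F-Ab.
The figure 64 means second inversion — the fifth is in the bass.

Ab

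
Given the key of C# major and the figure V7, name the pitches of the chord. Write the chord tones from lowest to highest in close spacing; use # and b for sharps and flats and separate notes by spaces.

G# B# D# F#

In C# major, scale degree 5 is G#, and the diatonic chord built there is a dominant seventh chord.
That chord is spelled G#-B#-D#-F#.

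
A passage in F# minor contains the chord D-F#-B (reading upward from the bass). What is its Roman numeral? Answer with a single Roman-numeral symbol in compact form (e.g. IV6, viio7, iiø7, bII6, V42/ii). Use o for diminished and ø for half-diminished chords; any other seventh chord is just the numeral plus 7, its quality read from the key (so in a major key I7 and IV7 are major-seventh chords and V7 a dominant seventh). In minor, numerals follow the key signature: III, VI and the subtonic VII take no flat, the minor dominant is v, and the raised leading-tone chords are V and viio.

iv6

Stacked in thirds the chord is B-D-F#: a minor triad on B.
In F# minor, B is the subdominant; the diatonic minor triad there is iv.
With D in the bass the chord is in first inversion, so the figured bass is 6.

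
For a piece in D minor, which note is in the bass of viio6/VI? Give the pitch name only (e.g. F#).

C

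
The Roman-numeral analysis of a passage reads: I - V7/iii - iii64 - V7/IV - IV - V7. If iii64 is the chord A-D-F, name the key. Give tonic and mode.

The anchor chord is a minor triad on D, labeled iii64.
If D is scale degree 3 and the mode makes that degree carry a minor triad, the tonic is Bb and the mode is major.

Bb major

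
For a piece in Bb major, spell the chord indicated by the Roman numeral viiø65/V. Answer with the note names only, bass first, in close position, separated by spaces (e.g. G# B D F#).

The slash marks an applied leading-tone chord: viio of V. In Bb major, V is F, so the leading tone to it is E, a half step below.
Building a half-diminished seventh chord on E gives E-G-Bb-D.
The figured bass 65 indicates first inversion, placing the third (G) in the bass: G-Bb-D-E.

G Bb D E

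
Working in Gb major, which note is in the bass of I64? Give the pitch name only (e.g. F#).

Db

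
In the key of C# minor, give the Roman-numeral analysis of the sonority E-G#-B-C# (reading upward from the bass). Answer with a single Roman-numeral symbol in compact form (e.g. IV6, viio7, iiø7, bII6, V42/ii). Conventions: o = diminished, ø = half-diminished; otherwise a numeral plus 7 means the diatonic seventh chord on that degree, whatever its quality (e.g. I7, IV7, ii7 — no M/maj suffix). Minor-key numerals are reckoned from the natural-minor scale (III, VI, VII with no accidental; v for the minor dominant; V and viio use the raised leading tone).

Stacked in thirds the chord is C#-E-G#-B: a minor seventh chord on C#.
C# is scale degree 1 in C# minor, and a minor seventh chord on that degree is written i7.
With E in the bass the chord is in first inversion, so the figured bass is 65.

i65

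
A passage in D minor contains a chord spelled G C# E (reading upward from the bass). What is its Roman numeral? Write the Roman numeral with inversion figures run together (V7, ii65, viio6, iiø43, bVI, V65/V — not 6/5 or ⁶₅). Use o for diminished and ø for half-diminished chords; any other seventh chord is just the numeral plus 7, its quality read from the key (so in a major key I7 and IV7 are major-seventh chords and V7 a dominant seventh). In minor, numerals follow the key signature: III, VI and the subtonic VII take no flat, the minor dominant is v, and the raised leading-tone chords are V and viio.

viio64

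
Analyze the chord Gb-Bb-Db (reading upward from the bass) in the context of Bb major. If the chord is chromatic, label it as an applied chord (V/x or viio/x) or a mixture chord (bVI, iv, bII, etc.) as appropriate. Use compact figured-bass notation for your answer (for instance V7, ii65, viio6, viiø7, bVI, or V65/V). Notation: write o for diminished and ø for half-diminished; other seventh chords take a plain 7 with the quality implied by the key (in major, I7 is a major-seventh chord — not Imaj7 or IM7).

Stacked in thirds the chord is Gb-Bb-Db: a major triad on Gb.
Gb is the lowered sixth degree of Bb major (diatonic 6 would be G). This is a major triad on the lowered sixth degree, borrowed from the parallel minor.

bVI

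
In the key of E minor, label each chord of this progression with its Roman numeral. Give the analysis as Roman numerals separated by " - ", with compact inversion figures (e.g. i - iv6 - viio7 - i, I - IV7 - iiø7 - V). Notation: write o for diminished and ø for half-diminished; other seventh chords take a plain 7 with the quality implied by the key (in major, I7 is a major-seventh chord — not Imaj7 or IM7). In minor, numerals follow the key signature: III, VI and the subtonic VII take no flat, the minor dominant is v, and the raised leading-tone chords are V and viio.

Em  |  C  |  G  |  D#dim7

Em: root E is the tonic; minor triad there is i.
C has root C, degree 6 in E minor, so VI.
G has root G, degree 3 in E minor, so III.
D#dim7: fully diminished seventh chord on D# = scale degree 7 → viio7.

i - VI - III - viio7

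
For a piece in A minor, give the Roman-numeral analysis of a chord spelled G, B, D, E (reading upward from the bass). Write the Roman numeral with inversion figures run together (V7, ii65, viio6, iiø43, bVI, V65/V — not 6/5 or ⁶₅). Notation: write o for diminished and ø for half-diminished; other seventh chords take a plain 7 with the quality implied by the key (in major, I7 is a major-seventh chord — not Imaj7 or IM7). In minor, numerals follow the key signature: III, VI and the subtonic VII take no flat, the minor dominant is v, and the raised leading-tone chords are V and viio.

The pitches E-G-B-D form a minor seventh chord rooted on E.
E is scale degree 5 in A minor, and a minor seventh chord on that degree is written v7.
With G in the bass the chord is in first inversion, so the figured bass is 65.

v65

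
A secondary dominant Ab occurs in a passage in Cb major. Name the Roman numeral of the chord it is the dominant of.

ii

The chord is a major triad on Ab.
A dominant resolves down a perfect fifth: Ab → Db. In Cb major, Db is scale degree 2, i.e. ii.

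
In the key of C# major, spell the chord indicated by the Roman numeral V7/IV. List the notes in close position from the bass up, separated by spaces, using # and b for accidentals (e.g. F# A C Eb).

V7/IV is a secondary dominant — the dominant seventh of IV. IV in C# major is F#, so the applied chord's root is C#, a perfect fifth above.
Building a dominant seventh chord on C# gives C#-E#-G#-B.

C# E# G# B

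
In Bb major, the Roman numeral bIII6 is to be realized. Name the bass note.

bIII in Bb major has root Db; the chord is Db-F-Ab.
The figure 6 means first inversion — the third is in the bass.

F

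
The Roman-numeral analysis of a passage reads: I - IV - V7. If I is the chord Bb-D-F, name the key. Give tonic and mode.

Bb major

The anchor chord is a major triad on Bb, labeled I.
If Bb is scale degree 1 and the mode makes that degree carry a major triad, the tonic is Bb and the mode is major.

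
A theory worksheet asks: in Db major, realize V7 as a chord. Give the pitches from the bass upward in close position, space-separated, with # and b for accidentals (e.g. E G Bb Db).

Ab C Eb Gb

The numeral's case and figure indicate a dominant seventh chord. In Db major its root, scale degree 5, is Ab.
Stacking thirds from Ab gives Ab-C-Eb-Gb.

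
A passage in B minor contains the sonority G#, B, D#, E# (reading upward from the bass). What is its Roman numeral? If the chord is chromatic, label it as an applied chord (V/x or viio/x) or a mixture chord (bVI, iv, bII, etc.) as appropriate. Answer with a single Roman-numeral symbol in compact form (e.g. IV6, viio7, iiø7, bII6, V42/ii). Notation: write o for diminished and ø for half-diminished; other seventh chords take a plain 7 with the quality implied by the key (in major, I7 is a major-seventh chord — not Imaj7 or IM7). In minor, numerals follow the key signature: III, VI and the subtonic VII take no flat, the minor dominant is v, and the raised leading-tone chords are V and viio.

viiø65/V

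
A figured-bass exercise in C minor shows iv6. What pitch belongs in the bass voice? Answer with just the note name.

Ab

iv in C minor has root F; the chord is F-Ab-C.
The figure 6 means first inversion — the third is in the bass.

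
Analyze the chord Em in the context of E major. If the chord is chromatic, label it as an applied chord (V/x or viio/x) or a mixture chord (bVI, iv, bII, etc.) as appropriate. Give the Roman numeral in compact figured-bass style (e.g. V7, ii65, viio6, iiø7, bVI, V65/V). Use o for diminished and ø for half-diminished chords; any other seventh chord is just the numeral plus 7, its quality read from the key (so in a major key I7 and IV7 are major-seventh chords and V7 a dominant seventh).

i

Stacked in thirds the chord is E-G-B: a minor triad on E.
E is the first degree of E major. This is the minor tonic, borrowed from the parallel minor.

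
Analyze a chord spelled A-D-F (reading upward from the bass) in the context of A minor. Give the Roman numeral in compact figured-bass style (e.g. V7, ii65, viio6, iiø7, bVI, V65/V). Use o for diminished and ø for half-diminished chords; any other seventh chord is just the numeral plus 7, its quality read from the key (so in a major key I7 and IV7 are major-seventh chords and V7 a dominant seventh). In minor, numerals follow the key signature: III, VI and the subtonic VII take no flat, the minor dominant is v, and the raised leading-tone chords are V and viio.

The pitches D-F-A form a minor triad rooted on D.
D is scale degree 4 in A minor, and a minor triad on that degree is written iv.
With A in the bass the chord is in second inversion, so the figured bass is 64.

iv64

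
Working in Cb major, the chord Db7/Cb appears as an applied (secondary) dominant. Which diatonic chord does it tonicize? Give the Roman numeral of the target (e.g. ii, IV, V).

The chord is a dominant seventh chord on Db.
A dominant resolves down a perfect fifth: Db → Gb. In Cb major, Gb is scale degree 5, i.e. V.

V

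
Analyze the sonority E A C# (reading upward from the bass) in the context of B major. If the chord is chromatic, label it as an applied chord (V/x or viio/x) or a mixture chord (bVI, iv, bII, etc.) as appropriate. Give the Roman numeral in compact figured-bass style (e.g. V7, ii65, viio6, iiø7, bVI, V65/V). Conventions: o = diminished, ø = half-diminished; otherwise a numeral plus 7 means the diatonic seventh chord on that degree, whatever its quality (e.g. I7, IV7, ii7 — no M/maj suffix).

Stacked in thirds the chord is A-C#-E: a major triad on A.
A is the lowered seventh degree of B major (diatonic 7 would be A#). This is a major triad on the lowered seventh degree (the subtonic), borrowed from the parallel minor.
With E in the bass the chord is in second inversion, so the figured bass is 64.

bVII64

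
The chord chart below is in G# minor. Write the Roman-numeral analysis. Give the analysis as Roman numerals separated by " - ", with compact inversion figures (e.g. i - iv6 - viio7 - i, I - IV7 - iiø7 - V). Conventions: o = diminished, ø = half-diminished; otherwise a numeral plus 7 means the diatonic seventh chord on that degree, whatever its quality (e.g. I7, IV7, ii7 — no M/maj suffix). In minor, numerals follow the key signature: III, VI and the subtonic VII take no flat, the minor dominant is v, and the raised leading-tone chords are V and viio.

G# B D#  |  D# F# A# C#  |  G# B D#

G#-B-D#: root G# is the tonic; minor triad there is i.
D#-F#-A#-C#: root D# is the dominant; minor seventh chord there is v7.
G#-B-D# has root G#, degree 1 in G# minor, so i.

i - v7 - i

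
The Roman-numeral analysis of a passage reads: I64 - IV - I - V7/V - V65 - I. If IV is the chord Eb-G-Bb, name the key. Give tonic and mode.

IV is given as Eb-G-Bb — a major triad with root Eb.
IV on Eb implies Eb is the subdominant; that puts the tonic at Bb, and the uppercase numeral fits major mode.

Bb major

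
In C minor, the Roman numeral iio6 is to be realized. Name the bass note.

F

iio in C minor has root D; the chord is D-F-Ab.
The figure 6 means first inversion — the third is in the bass.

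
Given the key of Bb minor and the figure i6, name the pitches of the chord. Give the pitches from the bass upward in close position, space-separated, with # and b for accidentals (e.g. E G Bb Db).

The numeral's case and figure indicate a minor triad. In Bb minor its root, scale degree 1, is Bb.
That chord is spelled Bb-Db-F.
The figured bass 6 indicates first inversion, placing the third (Db) in the bass: Db-F-Bb.

Db F Bb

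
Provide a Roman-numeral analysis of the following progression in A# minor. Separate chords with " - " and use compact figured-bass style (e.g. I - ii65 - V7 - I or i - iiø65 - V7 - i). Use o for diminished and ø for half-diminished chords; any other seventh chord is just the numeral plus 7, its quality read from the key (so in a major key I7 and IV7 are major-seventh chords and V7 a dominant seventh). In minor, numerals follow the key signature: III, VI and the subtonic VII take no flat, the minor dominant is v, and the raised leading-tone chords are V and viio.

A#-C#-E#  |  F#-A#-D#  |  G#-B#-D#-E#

i - iv6 - v65

A#-C#-E#: root A# is the tonic; minor triad there is i.
F#-A#-D#: root D# is the subdominant; minor triad there is iv6.
G#-B#-D#-E# has root E#, degree 5 in A# minor, so v65.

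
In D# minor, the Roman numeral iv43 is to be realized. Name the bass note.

D#

iv in D# minor has root G#; the chord is G#-B-D#-F#.
The figure 43 means second inversion — the fifth is in the bass.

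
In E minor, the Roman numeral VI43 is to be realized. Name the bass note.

VI in E minor has root C; the chord is C-E-G-B.
The figure 43 means second inversion — the fifth is in the bass.

G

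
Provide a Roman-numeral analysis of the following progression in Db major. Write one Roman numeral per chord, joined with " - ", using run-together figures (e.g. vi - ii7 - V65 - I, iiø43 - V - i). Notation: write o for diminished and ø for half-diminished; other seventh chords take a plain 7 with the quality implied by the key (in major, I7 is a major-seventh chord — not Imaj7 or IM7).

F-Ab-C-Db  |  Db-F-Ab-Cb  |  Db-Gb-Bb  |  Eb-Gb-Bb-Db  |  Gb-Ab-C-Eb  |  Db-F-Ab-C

I65 - V7/IV - IV64 - ii7 - V42 - I7

F-Ab-C-Db: root Db is the tonic; major seventh chord there is I65.
Db-F-Ab-Cb: chromatic; Db is V of IV, so V7/IV.
Db-Gb-Bb: root Gb is the subdominant; major triad there is IV64.
Eb-Gb-Bb-Db has root Eb, degree 2 in Db major, so ii7.
Gb-Ab-C-Eb: root Ab is the dominant; dominant seventh chord there is V42.
Db-F-Ab-C: major seventh chord on Db = scale degree 1 → I7.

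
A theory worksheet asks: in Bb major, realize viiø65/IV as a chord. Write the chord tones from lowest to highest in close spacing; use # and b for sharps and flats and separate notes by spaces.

F Ab C D

The slash marks an applied leading-tone chord: viio of IV. In Bb major, IV is Eb, so the leading tone to it is D, a half step below.
Building a half-diminished seventh chord on D gives D-F-Ab-C.
With the 65 figure the chord is in first inversion; from the bass F upward in close position it reads F-Ab-C-D.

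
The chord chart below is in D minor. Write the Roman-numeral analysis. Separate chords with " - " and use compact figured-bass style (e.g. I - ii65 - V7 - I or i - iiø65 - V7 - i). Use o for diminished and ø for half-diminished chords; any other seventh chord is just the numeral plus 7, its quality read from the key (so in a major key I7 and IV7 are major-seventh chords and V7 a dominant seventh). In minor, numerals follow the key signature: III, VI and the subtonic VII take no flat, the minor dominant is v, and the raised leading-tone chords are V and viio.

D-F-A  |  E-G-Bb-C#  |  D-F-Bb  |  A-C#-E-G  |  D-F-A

D-F-A has root D, degree 1 in D minor, so i.
E-G-Bb-C# has root C#, degree 7 in D minor, so viio65.
D-F-Bb has root Bb, degree 6 in D minor, so VI6.
A-C#-E-G has root A, degree 5 in D minor, so V7.
D-F-A: minor triad on D = scale degree 1 → i.

i - viio65 - VI6 - V7 - i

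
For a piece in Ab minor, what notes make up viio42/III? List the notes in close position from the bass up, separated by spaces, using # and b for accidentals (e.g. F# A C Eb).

Abb Bb Db Fb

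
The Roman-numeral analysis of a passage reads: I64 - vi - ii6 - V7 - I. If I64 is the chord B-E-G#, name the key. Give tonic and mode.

The anchor chord is a major triad on E, labeled I64.
If E is scale degree 1 and the mode makes that degree carry a major triad, the tonic is E and the mode is major.

E major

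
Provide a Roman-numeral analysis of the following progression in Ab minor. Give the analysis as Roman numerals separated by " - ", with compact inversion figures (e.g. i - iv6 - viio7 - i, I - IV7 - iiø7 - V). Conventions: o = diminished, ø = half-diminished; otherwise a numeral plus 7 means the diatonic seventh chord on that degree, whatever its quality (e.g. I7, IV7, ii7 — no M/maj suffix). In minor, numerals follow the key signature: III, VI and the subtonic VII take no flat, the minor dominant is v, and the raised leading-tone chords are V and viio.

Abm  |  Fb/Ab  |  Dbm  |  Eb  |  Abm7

Abm: minor triad on Ab = scale degree 1 → i.
Fb/Ab: root Fb is the submediant; major triad there is VI6.
Dbm has root Db, degree 4 in Ab minor, so iv.
Eb: root Eb is the dominant; major triad there is V.
Abm7: minor seventh chord on Ab = scale degree 1 → i7.

i - VI6 - iv - V - i7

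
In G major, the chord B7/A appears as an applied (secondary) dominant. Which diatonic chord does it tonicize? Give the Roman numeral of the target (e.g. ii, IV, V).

vi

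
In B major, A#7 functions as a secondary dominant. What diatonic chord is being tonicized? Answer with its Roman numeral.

iii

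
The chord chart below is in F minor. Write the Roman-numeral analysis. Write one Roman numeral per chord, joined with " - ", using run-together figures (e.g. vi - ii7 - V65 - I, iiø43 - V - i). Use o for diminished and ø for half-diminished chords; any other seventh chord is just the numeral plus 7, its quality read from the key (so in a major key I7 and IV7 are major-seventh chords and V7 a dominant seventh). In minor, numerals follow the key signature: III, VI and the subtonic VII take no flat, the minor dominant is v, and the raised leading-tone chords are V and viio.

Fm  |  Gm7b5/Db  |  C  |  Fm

Fm: minor triad on F = scale degree 1 → i.
Gm7b5/Db has root G, degree 2 in F minor, so iiø43.
C: root C is the dominant; major triad there is V.
Fm has root F, degree 1 in F minor, so i.

i - iiø43 - V - i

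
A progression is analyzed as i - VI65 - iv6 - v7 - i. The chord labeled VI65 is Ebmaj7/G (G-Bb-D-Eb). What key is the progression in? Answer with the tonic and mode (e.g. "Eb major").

The chord Ebmaj7/G is a major seventh chord rooted on Eb; its label is VI65.
If Eb is scale degree 6 and the mode makes that degree carry a major seventh chord, the tonic is G and the mode is minor.

G minor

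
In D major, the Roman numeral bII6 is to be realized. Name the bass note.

bII in D major has root Eb; the chord is Eb-G-Bb.
The figure 6 means first inversion — the third is in the bass.

G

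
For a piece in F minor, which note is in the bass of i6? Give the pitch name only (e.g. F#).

i in F minor has root F; the chord is F-Ab-C.
The figure 6 means first inversion — the third is in the bass.

Ab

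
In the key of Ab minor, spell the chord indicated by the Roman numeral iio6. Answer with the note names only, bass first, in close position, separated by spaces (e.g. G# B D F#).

The numeral's case and figure indicate a diminished triad. In Ab minor its root, the second degree, is Bb.
Stacking thirds from Bb gives Bb-Db-Fb.
With the 6 figure the chord is in first inversion; from the bass Db upward in close position it reads Db-Fb-Bb.

Db Fb Bb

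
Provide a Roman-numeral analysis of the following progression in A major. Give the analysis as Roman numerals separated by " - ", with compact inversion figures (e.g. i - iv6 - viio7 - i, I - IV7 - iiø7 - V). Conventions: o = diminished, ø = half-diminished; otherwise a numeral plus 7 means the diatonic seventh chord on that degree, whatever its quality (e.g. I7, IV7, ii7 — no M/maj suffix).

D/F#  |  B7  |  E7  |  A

IV6 - V7/V - V7 - I

D/F# has root D, degree 4 in A major, so IV6.
B7: chromatic; B is V of V, so V7/V.
E7 has root E, degree 5 in A major, so V7.
A: major triad on A = scale degree 1 → I.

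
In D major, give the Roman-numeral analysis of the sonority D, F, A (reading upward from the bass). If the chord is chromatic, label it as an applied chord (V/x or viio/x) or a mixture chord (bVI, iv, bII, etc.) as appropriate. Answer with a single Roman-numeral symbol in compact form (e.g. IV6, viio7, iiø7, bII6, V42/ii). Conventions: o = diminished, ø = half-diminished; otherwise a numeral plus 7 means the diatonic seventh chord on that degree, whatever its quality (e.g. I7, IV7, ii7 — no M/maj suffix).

i

Stacked in thirds the chord is D-F-A: a minor triad on D.
D is the first degree of D major. This is the minor tonic, borrowed from the parallel minor.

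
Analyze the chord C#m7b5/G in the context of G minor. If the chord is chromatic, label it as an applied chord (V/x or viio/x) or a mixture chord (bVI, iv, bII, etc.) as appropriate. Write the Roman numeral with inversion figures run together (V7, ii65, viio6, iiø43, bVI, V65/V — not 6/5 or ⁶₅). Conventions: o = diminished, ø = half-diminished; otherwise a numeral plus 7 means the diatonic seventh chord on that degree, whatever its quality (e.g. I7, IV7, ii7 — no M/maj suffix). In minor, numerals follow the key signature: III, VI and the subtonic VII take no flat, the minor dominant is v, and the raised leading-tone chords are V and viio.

Stacked in thirds the chord is C#-E-G-B: a half-diminished seventh chord on C#.
C# sits a half step below D (V in G minor); a diminished chord there is the applied leading-tone chord of V.
With G in the bass the chord is in second inversion, so the figured bass is 43.

viiø43/V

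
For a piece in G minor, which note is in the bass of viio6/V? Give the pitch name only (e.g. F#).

E

The applied chord viio6/V is rooted on C#: C#-E-G.
The figure 6 means first inversion — the third is in the bass.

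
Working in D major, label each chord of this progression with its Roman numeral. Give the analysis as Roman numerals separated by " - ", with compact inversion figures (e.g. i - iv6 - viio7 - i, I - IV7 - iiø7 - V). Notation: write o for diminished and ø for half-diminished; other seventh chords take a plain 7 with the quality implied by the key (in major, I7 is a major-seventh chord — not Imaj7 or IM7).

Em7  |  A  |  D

ii7 - V - I

Em7 has root E, degree 2 in D major, so ii7.
A has root A, degree 5 in D major, so V.
D has root D, degree 1 in D major, so I.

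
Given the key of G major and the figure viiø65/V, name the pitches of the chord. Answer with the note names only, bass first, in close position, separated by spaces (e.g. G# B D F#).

E G B C#

The slash marks an applied leading-tone chord: viio of V. In G major, V is D, so the leading tone to it is C#, a half step below.
Building a half-diminished seventh chord on C# gives C#-E-G-B.
With the 65 figure the chord is in first inversion; from the bass E upward in close position it reads E-G-B-C#.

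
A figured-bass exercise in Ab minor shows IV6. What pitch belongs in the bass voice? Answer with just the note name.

F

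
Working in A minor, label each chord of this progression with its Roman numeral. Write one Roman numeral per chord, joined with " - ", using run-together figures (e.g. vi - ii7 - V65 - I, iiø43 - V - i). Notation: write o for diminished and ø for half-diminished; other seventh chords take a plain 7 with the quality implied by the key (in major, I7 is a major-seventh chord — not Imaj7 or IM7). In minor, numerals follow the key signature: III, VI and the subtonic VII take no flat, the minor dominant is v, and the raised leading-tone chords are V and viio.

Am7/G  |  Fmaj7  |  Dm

Am7/G has root A, degree 1 in A minor, so i42.
Fmaj7 has root F, degree 6 in A minor, so VI7.
Dm: root D is the subdominant; minor triad there is iv.

i42 - VI7 - iv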